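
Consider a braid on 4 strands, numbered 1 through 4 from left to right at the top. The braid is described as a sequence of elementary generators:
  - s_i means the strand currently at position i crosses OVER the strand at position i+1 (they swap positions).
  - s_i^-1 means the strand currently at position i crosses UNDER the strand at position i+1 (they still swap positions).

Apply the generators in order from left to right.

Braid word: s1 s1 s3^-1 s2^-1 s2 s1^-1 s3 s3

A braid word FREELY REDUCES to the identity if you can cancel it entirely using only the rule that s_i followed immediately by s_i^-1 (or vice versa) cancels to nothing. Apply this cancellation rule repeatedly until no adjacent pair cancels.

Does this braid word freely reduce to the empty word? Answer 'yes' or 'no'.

Gen 1 (s1): push. Stack: [s1]
Gen 2 (s1): push. Stack: [s1 s1]
Gen 3 (s3^-1): push. Stack: [s1 s1 s3^-1]
Gen 4 (s2^-1): push. Stack: [s1 s1 s3^-1 s2^-1]
Gen 5 (s2): cancels prior s2^-1. Stack: [s1 s1 s3^-1]
Gen 6 (s1^-1): push. Stack: [s1 s1 s3^-1 s1^-1]
Gen 7 (s3): push. Stack: [s1 s1 s3^-1 s1^-1 s3]
Gen 8 (s3): push. Stack: [s1 s1 s3^-1 s1^-1 s3 s3]
Reduced word: s1 s1 s3^-1 s1^-1 s3 s3

Answer: no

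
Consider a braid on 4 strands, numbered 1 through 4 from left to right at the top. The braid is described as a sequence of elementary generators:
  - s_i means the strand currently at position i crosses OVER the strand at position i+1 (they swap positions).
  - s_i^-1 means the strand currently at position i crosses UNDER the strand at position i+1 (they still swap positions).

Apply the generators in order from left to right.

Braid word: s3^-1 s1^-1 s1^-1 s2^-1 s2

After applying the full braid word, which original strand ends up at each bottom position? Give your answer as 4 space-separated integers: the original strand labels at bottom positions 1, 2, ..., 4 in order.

Gen 1 (s3^-1): strand 3 crosses under strand 4. Perm now: [1 2 4 3]
Gen 2 (s1^-1): strand 1 crosses under strand 2. Perm now: [2 1 4 3]
Gen 3 (s1^-1): strand 2 crosses under strand 1. Perm now: [1 2 4 3]
Gen 4 (s2^-1): strand 2 crosses under strand 4. Perm now: [1 4 2 3]
Gen 5 (s2): strand 4 crosses over strand 2. Perm now: [1 2 4 3]

Answer: 1 2 4 3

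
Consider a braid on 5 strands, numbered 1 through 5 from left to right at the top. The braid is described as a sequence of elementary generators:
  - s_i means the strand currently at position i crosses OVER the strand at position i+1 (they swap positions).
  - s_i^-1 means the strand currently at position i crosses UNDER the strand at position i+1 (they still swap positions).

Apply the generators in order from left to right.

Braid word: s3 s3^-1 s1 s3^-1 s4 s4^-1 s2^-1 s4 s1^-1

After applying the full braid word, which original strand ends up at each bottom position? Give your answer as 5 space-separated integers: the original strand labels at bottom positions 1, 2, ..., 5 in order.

Answer: 4 2 1 5 3

Derivation:
Gen 1 (s3): strand 3 crosses over strand 4. Perm now: [1 2 4 3 5]
Gen 2 (s3^-1): strand 4 crosses under strand 3. Perm now: [1 2 3 4 5]
Gen 3 (s1): strand 1 crosses over strand 2. Perm now: [2 1 3 4 5]
Gen 4 (s3^-1): strand 3 crosses under strand 4. Perm now: [2 1 4 3 5]
Gen 5 (s4): strand 3 crosses over strand 5. Perm now: [2 1 4 5 3]
Gen 6 (s4^-1): strand 5 crosses under strand 3. Perm now: [2 1 4 3 5]
Gen 7 (s2^-1): strand 1 crosses under strand 4. Perm now: [2 4 1 3 5]
Gen 8 (s4): strand 3 crosses over strand 5. Perm now: [2 4 1 5 3]
Gen 9 (s1^-1): strand 2 crosses under strand 4. Perm now: [4 2 1 5 3]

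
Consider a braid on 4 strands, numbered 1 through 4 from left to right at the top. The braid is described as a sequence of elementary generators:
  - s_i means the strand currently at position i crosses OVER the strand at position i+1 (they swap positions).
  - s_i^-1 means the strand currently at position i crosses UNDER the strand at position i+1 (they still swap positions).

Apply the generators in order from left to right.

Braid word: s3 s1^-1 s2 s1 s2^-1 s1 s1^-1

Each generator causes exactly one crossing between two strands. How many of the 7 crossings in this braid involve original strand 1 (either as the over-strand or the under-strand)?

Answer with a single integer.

Gen 1: crossing 3x4. Involves strand 1? no. Count so far: 0
Gen 2: crossing 1x2. Involves strand 1? yes. Count so far: 1
Gen 3: crossing 1x4. Involves strand 1? yes. Count so far: 2
Gen 4: crossing 2x4. Involves strand 1? no. Count so far: 2
Gen 5: crossing 2x1. Involves strand 1? yes. Count so far: 3
Gen 6: crossing 4x1. Involves strand 1? yes. Count so far: 4
Gen 7: crossing 1x4. Involves strand 1? yes. Count so far: 5

Answer: 5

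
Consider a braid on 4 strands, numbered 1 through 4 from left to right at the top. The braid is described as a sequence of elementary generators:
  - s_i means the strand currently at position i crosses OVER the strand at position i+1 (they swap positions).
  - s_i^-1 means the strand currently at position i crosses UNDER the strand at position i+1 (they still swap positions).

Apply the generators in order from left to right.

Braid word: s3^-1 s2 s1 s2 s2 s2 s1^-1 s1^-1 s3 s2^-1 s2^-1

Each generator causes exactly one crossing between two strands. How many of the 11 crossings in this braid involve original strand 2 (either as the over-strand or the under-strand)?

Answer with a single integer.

Answer: 8

Derivation:
Gen 1: crossing 3x4. Involves strand 2? no. Count so far: 0
Gen 2: crossing 2x4. Involves strand 2? yes. Count so far: 1
Gen 3: crossing 1x4. Involves strand 2? no. Count so far: 1
Gen 4: crossing 1x2. Involves strand 2? yes. Count so far: 2
Gen 5: crossing 2x1. Involves strand 2? yes. Count so far: 3
Gen 6: crossing 1x2. Involves strand 2? yes. Count so far: 4
Gen 7: crossing 4x2. Involves strand 2? yes. Count so far: 5
Gen 8: crossing 2x4. Involves strand 2? yes. Count so far: 6
Gen 9: crossing 1x3. Involves strand 2? no. Count so far: 6
Gen 10: crossing 2x3. Involves strand 2? yes. Count so far: 7
Gen 11: crossing 3x2. Involves strand 2? yes. Count so far: 8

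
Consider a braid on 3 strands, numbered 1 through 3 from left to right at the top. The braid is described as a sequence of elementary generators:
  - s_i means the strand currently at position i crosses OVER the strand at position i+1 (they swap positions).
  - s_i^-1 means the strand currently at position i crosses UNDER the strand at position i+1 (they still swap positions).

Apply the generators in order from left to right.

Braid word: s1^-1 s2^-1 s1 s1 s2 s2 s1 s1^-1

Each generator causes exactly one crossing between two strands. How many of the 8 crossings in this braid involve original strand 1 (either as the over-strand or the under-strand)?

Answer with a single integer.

Answer: 4

Derivation:
Gen 1: crossing 1x2. Involves strand 1? yes. Count so far: 1
Gen 2: crossing 1x3. Involves strand 1? yes. Count so far: 2
Gen 3: crossing 2x3. Involves strand 1? no. Count so far: 2
Gen 4: crossing 3x2. Involves strand 1? no. Count so far: 2
Gen 5: crossing 3x1. Involves strand 1? yes. Count so far: 3
Gen 6: crossing 1x3. Involves strand 1? yes. Count so far: 4
Gen 7: crossing 2x3. Involves strand 1? no. Count so far: 4
Gen 8: crossing 3x2. Involves strand 1? no. Count so far: 4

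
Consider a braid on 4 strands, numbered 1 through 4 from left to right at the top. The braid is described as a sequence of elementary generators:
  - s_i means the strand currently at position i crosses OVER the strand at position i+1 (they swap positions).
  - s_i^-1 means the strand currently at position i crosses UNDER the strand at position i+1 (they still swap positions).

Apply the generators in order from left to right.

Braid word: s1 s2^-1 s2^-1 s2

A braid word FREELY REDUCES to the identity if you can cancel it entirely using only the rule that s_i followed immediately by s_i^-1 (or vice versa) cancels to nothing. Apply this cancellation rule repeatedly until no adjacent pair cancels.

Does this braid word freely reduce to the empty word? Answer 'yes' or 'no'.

Answer: no

Derivation:
Gen 1 (s1): push. Stack: [s1]
Gen 2 (s2^-1): push. Stack: [s1 s2^-1]
Gen 3 (s2^-1): push. Stack: [s1 s2^-1 s2^-1]
Gen 4 (s2): cancels prior s2^-1. Stack: [s1 s2^-1]
Reduced word: s1 s2^-1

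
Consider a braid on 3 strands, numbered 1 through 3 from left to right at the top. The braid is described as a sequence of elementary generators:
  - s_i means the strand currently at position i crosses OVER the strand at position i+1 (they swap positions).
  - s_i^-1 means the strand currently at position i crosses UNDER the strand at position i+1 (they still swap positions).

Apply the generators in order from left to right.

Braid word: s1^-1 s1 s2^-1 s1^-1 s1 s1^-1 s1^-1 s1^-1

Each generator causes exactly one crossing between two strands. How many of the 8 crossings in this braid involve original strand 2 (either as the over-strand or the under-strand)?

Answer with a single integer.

Gen 1: crossing 1x2. Involves strand 2? yes. Count so far: 1
Gen 2: crossing 2x1. Involves strand 2? yes. Count so far: 2
Gen 3: crossing 2x3. Involves strand 2? yes. Count so far: 3
Gen 4: crossing 1x3. Involves strand 2? no. Count so far: 3
Gen 5: crossing 3x1. Involves strand 2? no. Count so far: 3
Gen 6: crossing 1x3. Involves strand 2? no. Count so far: 3
Gen 7: crossing 3x1. Involves strand 2? no. Count so far: 3
Gen 8: crossing 1x3. Involves strand 2? no. Count so far: 3

Answer: 3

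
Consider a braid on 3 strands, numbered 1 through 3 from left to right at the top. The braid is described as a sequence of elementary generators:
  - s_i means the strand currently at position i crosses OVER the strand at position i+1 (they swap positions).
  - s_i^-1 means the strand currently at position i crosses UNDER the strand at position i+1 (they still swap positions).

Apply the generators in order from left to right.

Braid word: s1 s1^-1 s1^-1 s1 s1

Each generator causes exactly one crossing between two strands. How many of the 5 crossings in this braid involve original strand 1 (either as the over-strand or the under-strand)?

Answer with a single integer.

Answer: 5

Derivation:
Gen 1: crossing 1x2. Involves strand 1? yes. Count so far: 1
Gen 2: crossing 2x1. Involves strand 1? yes. Count so far: 2
Gen 3: crossing 1x2. Involves strand 1? yes. Count so far: 3
Gen 4: crossing 2x1. Involves strand 1? yes. Count so far: 4
Gen 5: crossing 1x2. Involves strand 1? yes. Count so far: 5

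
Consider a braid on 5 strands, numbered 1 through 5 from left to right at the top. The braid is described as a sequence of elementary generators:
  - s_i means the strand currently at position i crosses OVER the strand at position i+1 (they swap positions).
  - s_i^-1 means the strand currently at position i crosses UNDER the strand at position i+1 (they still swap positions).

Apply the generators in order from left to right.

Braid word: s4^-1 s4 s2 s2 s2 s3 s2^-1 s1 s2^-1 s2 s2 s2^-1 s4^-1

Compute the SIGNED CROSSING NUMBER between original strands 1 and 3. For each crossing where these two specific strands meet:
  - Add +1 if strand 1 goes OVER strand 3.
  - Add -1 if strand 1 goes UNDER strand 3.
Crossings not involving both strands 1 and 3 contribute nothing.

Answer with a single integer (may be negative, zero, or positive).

Gen 1: crossing 4x5. Both 1&3? no. Sum: 0
Gen 2: crossing 5x4. Both 1&3? no. Sum: 0
Gen 3: crossing 2x3. Both 1&3? no. Sum: 0
Gen 4: crossing 3x2. Both 1&3? no. Sum: 0
Gen 5: crossing 2x3. Both 1&3? no. Sum: 0
Gen 6: crossing 2x4. Both 1&3? no. Sum: 0
Gen 7: crossing 3x4. Both 1&3? no. Sum: 0
Gen 8: crossing 1x4. Both 1&3? no. Sum: 0
Gen 9: 1 under 3. Both 1&3? yes. Contrib: -1. Sum: -1
Gen 10: 3 over 1. Both 1&3? yes. Contrib: -1. Sum: -2
Gen 11: 1 over 3. Both 1&3? yes. Contrib: +1. Sum: -1
Gen 12: 3 under 1. Both 1&3? yes. Contrib: +1. Sum: 0
Gen 13: crossing 2x5. Both 1&3? no. Sum: 0

Answer: 0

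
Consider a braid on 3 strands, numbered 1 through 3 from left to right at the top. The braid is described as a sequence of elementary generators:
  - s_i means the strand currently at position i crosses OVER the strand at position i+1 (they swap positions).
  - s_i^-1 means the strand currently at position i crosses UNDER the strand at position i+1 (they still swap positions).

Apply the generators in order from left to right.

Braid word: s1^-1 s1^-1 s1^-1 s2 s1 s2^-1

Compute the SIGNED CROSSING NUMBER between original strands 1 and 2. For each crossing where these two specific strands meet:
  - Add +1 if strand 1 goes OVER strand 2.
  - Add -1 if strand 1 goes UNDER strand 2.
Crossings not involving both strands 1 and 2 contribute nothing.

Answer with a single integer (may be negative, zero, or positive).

Answer: 0

Derivation:
Gen 1: 1 under 2. Both 1&2? yes. Contrib: -1. Sum: -1
Gen 2: 2 under 1. Both 1&2? yes. Contrib: +1. Sum: 0
Gen 3: 1 under 2. Both 1&2? yes. Contrib: -1. Sum: -1
Gen 4: crossing 1x3. Both 1&2? no. Sum: -1
Gen 5: crossing 2x3. Both 1&2? no. Sum: -1
Gen 6: 2 under 1. Both 1&2? yes. Contrib: +1. Sum: 0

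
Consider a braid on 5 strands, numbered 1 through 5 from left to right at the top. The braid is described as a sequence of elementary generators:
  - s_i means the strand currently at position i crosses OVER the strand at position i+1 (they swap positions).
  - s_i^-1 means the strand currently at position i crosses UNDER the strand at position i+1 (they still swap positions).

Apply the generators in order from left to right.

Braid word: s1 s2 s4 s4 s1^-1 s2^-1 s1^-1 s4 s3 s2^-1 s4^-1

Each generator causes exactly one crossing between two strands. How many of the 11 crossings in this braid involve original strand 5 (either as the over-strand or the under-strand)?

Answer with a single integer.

Gen 1: crossing 1x2. Involves strand 5? no. Count so far: 0
Gen 2: crossing 1x3. Involves strand 5? no. Count so far: 0
Gen 3: crossing 4x5. Involves strand 5? yes. Count so far: 1
Gen 4: crossing 5x4. Involves strand 5? yes. Count so far: 2
Gen 5: crossing 2x3. Involves strand 5? no. Count so far: 2
Gen 6: crossing 2x1. Involves strand 5? no. Count so far: 2
Gen 7: crossing 3x1. Involves strand 5? no. Count so far: 2
Gen 8: crossing 4x5. Involves strand 5? yes. Count so far: 3
Gen 9: crossing 2x5. Involves strand 5? yes. Count so far: 4
Gen 10: crossing 3x5. Involves strand 5? yes. Count so far: 5
Gen 11: crossing 2x4. Involves strand 5? no. Count so far: 5

Answer: 5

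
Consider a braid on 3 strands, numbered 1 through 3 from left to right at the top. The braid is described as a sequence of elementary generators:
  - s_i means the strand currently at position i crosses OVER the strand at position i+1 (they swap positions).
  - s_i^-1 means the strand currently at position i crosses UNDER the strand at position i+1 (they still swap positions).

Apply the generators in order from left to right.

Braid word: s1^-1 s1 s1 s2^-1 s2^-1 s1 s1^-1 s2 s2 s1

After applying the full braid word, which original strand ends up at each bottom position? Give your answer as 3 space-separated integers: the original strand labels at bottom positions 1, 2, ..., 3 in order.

Answer: 1 2 3

Derivation:
Gen 1 (s1^-1): strand 1 crosses under strand 2. Perm now: [2 1 3]
Gen 2 (s1): strand 2 crosses over strand 1. Perm now: [1 2 3]
Gen 3 (s1): strand 1 crosses over strand 2. Perm now: [2 1 3]
Gen 4 (s2^-1): strand 1 crosses under strand 3. Perm now: [2 3 1]
Gen 5 (s2^-1): strand 3 crosses under strand 1. Perm now: [2 1 3]
Gen 6 (s1): strand 2 crosses over strand 1. Perm now: [1 2 3]
Gen 7 (s1^-1): strand 1 crosses under strand 2. Perm now: [2 1 3]
Gen 8 (s2): strand 1 crosses over strand 3. Perm now: [2 3 1]
Gen 9 (s2): strand 3 crosses over strand 1. Perm now: [2 1 3]
Gen 10 (s1): strand 2 crosses over strand 1. Perm now: [1 2 3]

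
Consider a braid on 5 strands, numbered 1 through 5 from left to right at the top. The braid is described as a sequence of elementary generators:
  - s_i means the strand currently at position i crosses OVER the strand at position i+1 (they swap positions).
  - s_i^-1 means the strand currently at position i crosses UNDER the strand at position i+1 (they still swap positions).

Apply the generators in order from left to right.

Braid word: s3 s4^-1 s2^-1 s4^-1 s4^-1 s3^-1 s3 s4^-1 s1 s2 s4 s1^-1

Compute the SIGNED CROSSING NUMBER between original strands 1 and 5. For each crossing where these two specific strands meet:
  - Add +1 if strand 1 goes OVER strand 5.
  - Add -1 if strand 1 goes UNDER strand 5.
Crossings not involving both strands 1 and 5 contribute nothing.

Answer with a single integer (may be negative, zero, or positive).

Answer: 0

Derivation:
Gen 1: crossing 3x4. Both 1&5? no. Sum: 0
Gen 2: crossing 3x5. Both 1&5? no. Sum: 0
Gen 3: crossing 2x4. Both 1&5? no. Sum: 0
Gen 4: crossing 5x3. Both 1&5? no. Sum: 0
Gen 5: crossing 3x5. Both 1&5? no. Sum: 0
Gen 6: crossing 2x5. Both 1&5? no. Sum: 0
Gen 7: crossing 5x2. Both 1&5? no. Sum: 0
Gen 8: crossing 5x3. Both 1&5? no. Sum: 0
Gen 9: crossing 1x4. Both 1&5? no. Sum: 0
Gen 10: crossing 1x2. Both 1&5? no. Sum: 0
Gen 11: crossing 3x5. Both 1&5? no. Sum: 0
Gen 12: crossing 4x2. Both 1&5? no. Sum: 0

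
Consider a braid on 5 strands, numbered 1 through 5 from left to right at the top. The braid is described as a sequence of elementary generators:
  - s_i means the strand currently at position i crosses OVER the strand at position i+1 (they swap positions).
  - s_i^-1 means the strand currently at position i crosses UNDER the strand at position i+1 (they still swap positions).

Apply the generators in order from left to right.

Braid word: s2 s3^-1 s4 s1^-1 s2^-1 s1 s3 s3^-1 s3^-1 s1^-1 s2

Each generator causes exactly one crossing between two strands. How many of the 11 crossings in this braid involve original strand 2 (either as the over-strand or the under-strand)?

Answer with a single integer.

Answer: 3

Derivation:
Gen 1: crossing 2x3. Involves strand 2? yes. Count so far: 1
Gen 2: crossing 2x4. Involves strand 2? yes. Count so far: 2
Gen 3: crossing 2x5. Involves strand 2? yes. Count so far: 3
Gen 4: crossing 1x3. Involves strand 2? no. Count so far: 3
Gen 5: crossing 1x4. Involves strand 2? no. Count so far: 3
Gen 6: crossing 3x4. Involves strand 2? no. Count so far: 3
Gen 7: crossing 1x5. Involves strand 2? no. Count so far: 3
Gen 8: crossing 5x1. Involves strand 2? no. Count so far: 3
Gen 9: crossing 1x5. Involves strand 2? no. Count so far: 3
Gen 10: crossing 4x3. Involves strand 2? no. Count so far: 3
Gen 11: crossing 4x5. Involves strand 2? no. Count so far: 3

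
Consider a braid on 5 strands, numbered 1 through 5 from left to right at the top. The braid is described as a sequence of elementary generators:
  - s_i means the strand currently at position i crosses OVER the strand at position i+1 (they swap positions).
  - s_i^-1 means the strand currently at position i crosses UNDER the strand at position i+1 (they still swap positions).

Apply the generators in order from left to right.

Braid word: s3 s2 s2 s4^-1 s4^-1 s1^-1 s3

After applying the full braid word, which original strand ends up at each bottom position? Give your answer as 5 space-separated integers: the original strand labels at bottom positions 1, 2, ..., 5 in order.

Answer: 2 1 3 4 5

Derivation:
Gen 1 (s3): strand 3 crosses over strand 4. Perm now: [1 2 4 3 5]
Gen 2 (s2): strand 2 crosses over strand 4. Perm now: [1 4 2 3 5]
Gen 3 (s2): strand 4 crosses over strand 2. Perm now: [1 2 4 3 5]
Gen 4 (s4^-1): strand 3 crosses under strand 5. Perm now: [1 2 4 5 3]
Gen 5 (s4^-1): strand 5 crosses under strand 3. Perm now: [1 2 4 3 5]
Gen 6 (s1^-1): strand 1 crosses under strand 2. Perm now: [2 1 4 3 5]
Gen 7 (s3): strand 4 crosses over strand 3. Perm now: [2 1 3 4 5]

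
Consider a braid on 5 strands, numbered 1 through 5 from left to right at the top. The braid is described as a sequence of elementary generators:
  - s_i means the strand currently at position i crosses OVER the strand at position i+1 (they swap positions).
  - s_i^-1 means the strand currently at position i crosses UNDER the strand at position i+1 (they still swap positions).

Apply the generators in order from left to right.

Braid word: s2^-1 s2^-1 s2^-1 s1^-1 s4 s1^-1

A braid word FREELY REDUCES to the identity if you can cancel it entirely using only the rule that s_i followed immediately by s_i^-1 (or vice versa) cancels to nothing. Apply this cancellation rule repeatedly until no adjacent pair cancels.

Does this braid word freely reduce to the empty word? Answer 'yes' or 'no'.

Answer: no

Derivation:
Gen 1 (s2^-1): push. Stack: [s2^-1]
Gen 2 (s2^-1): push. Stack: [s2^-1 s2^-1]
Gen 3 (s2^-1): push. Stack: [s2^-1 s2^-1 s2^-1]
Gen 4 (s1^-1): push. Stack: [s2^-1 s2^-1 s2^-1 s1^-1]
Gen 5 (s4): push. Stack: [s2^-1 s2^-1 s2^-1 s1^-1 s4]
Gen 6 (s1^-1): push. Stack: [s2^-1 s2^-1 s2^-1 s1^-1 s4 s1^-1]
Reduced word: s2^-1 s2^-1 s2^-1 s1^-1 s4 s1^-1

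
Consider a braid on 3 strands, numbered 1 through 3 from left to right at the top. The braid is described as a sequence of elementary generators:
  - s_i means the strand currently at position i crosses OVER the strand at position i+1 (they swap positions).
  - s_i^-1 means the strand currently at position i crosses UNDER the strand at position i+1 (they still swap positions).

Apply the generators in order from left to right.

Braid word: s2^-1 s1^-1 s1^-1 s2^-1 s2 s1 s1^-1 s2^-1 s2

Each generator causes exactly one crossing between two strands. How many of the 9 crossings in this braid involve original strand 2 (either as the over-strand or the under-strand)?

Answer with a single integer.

Answer: 5

Derivation:
Gen 1: crossing 2x3. Involves strand 2? yes. Count so far: 1
Gen 2: crossing 1x3. Involves strand 2? no. Count so far: 1
Gen 3: crossing 3x1. Involves strand 2? no. Count so far: 1
Gen 4: crossing 3x2. Involves strand 2? yes. Count so far: 2
Gen 5: crossing 2x3. Involves strand 2? yes. Count so far: 3
Gen 6: crossing 1x3. Involves strand 2? no. Count so far: 3
Gen 7: crossing 3x1. Involves strand 2? no. Count so far: 3
Gen 8: crossing 3x2. Involves strand 2? yes. Count so far: 4
Gen 9: crossing 2x3. Involves strand 2? yes. Count so far: 5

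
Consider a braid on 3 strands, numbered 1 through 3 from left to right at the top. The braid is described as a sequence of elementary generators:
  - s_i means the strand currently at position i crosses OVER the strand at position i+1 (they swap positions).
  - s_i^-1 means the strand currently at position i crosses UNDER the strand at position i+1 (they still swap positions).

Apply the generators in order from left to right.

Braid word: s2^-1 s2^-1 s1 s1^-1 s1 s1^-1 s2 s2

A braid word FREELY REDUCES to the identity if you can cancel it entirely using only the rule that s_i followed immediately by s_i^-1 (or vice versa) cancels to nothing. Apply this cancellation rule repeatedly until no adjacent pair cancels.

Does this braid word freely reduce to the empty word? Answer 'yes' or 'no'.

Gen 1 (s2^-1): push. Stack: [s2^-1]
Gen 2 (s2^-1): push. Stack: [s2^-1 s2^-1]
Gen 3 (s1): push. Stack: [s2^-1 s2^-1 s1]
Gen 4 (s1^-1): cancels prior s1. Stack: [s2^-1 s2^-1]
Gen 5 (s1): push. Stack: [s2^-1 s2^-1 s1]
Gen 6 (s1^-1): cancels prior s1. Stack: [s2^-1 s2^-1]
Gen 7 (s2): cancels prior s2^-1. Stack: [s2^-1]
Gen 8 (s2): cancels prior s2^-1. Stack: []
Reduced word: (empty)

Answer: yes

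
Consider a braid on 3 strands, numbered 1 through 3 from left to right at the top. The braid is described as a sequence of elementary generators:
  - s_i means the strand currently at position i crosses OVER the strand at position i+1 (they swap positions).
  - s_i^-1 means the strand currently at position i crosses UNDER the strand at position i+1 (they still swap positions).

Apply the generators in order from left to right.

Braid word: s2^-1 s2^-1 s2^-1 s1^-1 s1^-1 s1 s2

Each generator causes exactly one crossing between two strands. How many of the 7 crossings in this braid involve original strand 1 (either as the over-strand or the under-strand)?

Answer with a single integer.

Gen 1: crossing 2x3. Involves strand 1? no. Count so far: 0
Gen 2: crossing 3x2. Involves strand 1? no. Count so far: 0
Gen 3: crossing 2x3. Involves strand 1? no. Count so far: 0
Gen 4: crossing 1x3. Involves strand 1? yes. Count so far: 1
Gen 5: crossing 3x1. Involves strand 1? yes. Count so far: 2
Gen 6: crossing 1x3. Involves strand 1? yes. Count so far: 3
Gen 7: crossing 1x2. Involves strand 1? yes. Count so far: 4

Answer: 4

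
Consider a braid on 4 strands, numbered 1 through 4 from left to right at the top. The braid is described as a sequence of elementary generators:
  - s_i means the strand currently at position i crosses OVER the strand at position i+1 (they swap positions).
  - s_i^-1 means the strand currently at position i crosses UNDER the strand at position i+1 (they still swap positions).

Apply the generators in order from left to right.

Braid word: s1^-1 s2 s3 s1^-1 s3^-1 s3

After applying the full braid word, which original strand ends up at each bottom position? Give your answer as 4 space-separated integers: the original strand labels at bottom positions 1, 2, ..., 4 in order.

Gen 1 (s1^-1): strand 1 crosses under strand 2. Perm now: [2 1 3 4]
Gen 2 (s2): strand 1 crosses over strand 3. Perm now: [2 3 1 4]
Gen 3 (s3): strand 1 crosses over strand 4. Perm now: [2 3 4 1]
Gen 4 (s1^-1): strand 2 crosses under strand 3. Perm now: [3 2 4 1]
Gen 5 (s3^-1): strand 4 crosses under strand 1. Perm now: [3 2 1 4]
Gen 6 (s3): strand 1 crosses over strand 4. Perm now: [3 2 4 1]

Answer: 3 2 4 1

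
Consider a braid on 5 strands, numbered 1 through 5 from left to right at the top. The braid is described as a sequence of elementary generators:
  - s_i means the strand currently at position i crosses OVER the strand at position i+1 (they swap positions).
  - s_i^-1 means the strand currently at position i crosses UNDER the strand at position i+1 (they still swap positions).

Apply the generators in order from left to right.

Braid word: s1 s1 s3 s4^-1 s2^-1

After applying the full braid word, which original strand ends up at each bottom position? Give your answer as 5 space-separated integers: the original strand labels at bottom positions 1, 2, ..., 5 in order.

Answer: 1 4 2 5 3

Derivation:
Gen 1 (s1): strand 1 crosses over strand 2. Perm now: [2 1 3 4 5]
Gen 2 (s1): strand 2 crosses over strand 1. Perm now: [1 2 3 4 5]
Gen 3 (s3): strand 3 crosses over strand 4. Perm now: [1 2 4 3 5]
Gen 4 (s4^-1): strand 3 crosses under strand 5. Perm now: [1 2 4 5 3]
Gen 5 (s2^-1): strand 2 crosses under strand 4. Perm now: [1 4 2 5 3]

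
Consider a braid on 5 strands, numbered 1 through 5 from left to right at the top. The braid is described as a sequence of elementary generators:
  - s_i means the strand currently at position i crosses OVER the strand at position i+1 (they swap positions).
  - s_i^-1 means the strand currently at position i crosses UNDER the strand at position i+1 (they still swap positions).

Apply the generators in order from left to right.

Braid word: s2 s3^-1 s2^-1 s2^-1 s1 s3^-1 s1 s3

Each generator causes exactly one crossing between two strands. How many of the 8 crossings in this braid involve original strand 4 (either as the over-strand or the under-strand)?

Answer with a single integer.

Answer: 5

Derivation:
Gen 1: crossing 2x3. Involves strand 4? no. Count so far: 0
Gen 2: crossing 2x4. Involves strand 4? yes. Count so far: 1
Gen 3: crossing 3x4. Involves strand 4? yes. Count so far: 2
Gen 4: crossing 4x3. Involves strand 4? yes. Count so far: 3
Gen 5: crossing 1x3. Involves strand 4? no. Count so far: 3
Gen 6: crossing 4x2. Involves strand 4? yes. Count so far: 4
Gen 7: crossing 3x1. Involves strand 4? no. Count so far: 4
Gen 8: crossing 2x4. Involves strand 4? yes. Count so far: 5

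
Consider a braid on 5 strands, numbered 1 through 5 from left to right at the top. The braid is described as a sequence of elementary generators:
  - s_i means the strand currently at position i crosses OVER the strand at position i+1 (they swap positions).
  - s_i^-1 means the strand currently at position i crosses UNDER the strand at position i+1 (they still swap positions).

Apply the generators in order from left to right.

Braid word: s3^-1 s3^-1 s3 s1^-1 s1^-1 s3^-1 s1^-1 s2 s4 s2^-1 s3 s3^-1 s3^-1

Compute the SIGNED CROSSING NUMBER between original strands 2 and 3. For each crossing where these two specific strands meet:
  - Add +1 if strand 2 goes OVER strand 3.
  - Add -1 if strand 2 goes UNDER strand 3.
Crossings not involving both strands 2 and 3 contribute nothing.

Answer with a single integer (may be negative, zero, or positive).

Answer: 0

Derivation:
Gen 1: crossing 3x4. Both 2&3? no. Sum: 0
Gen 2: crossing 4x3. Both 2&3? no. Sum: 0
Gen 3: crossing 3x4. Both 2&3? no. Sum: 0
Gen 4: crossing 1x2. Both 2&3? no. Sum: 0
Gen 5: crossing 2x1. Both 2&3? no. Sum: 0
Gen 6: crossing 4x3. Both 2&3? no. Sum: 0
Gen 7: crossing 1x2. Both 2&3? no. Sum: 0
Gen 8: crossing 1x3. Both 2&3? no. Sum: 0
Gen 9: crossing 4x5. Both 2&3? no. Sum: 0
Gen 10: crossing 3x1. Both 2&3? no. Sum: 0
Gen 11: crossing 3x5. Both 2&3? no. Sum: 0
Gen 12: crossing 5x3. Both 2&3? no. Sum: 0
Gen 13: crossing 3x5. Both 2&3? no. Sum: 0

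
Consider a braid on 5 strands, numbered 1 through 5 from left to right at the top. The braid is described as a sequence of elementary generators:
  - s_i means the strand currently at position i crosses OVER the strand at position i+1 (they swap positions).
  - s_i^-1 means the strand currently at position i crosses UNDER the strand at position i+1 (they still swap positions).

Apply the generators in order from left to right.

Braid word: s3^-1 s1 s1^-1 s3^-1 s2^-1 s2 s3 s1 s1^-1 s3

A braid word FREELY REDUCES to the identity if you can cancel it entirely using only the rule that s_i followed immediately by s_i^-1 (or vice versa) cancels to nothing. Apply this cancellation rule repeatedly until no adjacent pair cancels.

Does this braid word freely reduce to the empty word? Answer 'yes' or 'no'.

Gen 1 (s3^-1): push. Stack: [s3^-1]
Gen 2 (s1): push. Stack: [s3^-1 s1]
Gen 3 (s1^-1): cancels prior s1. Stack: [s3^-1]
Gen 4 (s3^-1): push. Stack: [s3^-1 s3^-1]
Gen 5 (s2^-1): push. Stack: [s3^-1 s3^-1 s2^-1]
Gen 6 (s2): cancels prior s2^-1. Stack: [s3^-1 s3^-1]
Gen 7 (s3): cancels prior s3^-1. Stack: [s3^-1]
Gen 8 (s1): push. Stack: [s3^-1 s1]
Gen 9 (s1^-1): cancels prior s1. Stack: [s3^-1]
Gen 10 (s3): cancels prior s3^-1. Stack: []
Reduced word: (empty)

Answer: yes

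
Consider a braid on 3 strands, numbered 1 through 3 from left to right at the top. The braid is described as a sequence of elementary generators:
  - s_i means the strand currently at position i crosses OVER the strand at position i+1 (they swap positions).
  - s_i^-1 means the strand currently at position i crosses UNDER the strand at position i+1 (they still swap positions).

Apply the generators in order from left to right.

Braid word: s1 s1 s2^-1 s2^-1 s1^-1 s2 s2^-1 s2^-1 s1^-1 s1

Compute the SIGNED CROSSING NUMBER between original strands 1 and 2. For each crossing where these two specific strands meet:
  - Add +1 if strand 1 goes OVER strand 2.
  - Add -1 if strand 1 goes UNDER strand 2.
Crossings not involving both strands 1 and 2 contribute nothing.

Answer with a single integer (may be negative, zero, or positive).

Gen 1: 1 over 2. Both 1&2? yes. Contrib: +1. Sum: 1
Gen 2: 2 over 1. Both 1&2? yes. Contrib: -1. Sum: 0
Gen 3: crossing 2x3. Both 1&2? no. Sum: 0
Gen 4: crossing 3x2. Both 1&2? no. Sum: 0
Gen 5: 1 under 2. Both 1&2? yes. Contrib: -1. Sum: -1
Gen 6: crossing 1x3. Both 1&2? no. Sum: -1
Gen 7: crossing 3x1. Both 1&2? no. Sum: -1
Gen 8: crossing 1x3. Both 1&2? no. Sum: -1
Gen 9: crossing 2x3. Both 1&2? no. Sum: -1
Gen 10: crossing 3x2. Both 1&2? no. Sum: -1

Answer: -1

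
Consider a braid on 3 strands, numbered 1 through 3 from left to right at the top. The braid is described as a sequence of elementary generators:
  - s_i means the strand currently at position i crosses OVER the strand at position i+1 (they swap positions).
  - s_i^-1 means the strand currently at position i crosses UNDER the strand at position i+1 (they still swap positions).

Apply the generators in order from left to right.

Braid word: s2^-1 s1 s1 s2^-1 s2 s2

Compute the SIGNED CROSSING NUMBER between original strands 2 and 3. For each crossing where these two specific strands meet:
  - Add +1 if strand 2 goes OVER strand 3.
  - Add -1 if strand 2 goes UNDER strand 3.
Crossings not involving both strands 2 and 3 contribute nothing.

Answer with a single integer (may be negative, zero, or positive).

Answer: 0

Derivation:
Gen 1: 2 under 3. Both 2&3? yes. Contrib: -1. Sum: -1
Gen 2: crossing 1x3. Both 2&3? no. Sum: -1
Gen 3: crossing 3x1. Both 2&3? no. Sum: -1
Gen 4: 3 under 2. Both 2&3? yes. Contrib: +1. Sum: 0
Gen 5: 2 over 3. Both 2&3? yes. Contrib: +1. Sum: 1
Gen 6: 3 over 2. Both 2&3? yes. Contrib: -1. Sum: 0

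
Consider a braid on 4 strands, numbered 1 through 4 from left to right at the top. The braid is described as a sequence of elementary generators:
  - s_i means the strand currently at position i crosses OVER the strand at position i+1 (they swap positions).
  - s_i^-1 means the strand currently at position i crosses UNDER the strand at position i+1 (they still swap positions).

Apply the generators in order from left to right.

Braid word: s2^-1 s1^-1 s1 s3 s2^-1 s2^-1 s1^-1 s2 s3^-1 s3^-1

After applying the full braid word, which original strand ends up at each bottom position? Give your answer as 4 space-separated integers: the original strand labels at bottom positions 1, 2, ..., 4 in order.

Answer: 3 4 1 2

Derivation:
Gen 1 (s2^-1): strand 2 crosses under strand 3. Perm now: [1 3 2 4]
Gen 2 (s1^-1): strand 1 crosses under strand 3. Perm now: [3 1 2 4]
Gen 3 (s1): strand 3 crosses over strand 1. Perm now: [1 3 2 4]
Gen 4 (s3): strand 2 crosses over strand 4. Perm now: [1 3 4 2]
Gen 5 (s2^-1): strand 3 crosses under strand 4. Perm now: [1 4 3 2]
Gen 6 (s2^-1): strand 4 crosses under strand 3. Perm now: [1 3 4 2]
Gen 7 (s1^-1): strand 1 crosses under strand 3. Perm now: [3 1 4 2]
Gen 8 (s2): strand 1 crosses over strand 4. Perm now: [3 4 1 2]
Gen 9 (s3^-1): strand 1 crosses under strand 2. Perm now: [3 4 2 1]
Gen 10 (s3^-1): strand 2 crosses under strand 1. Perm now: [3 4 1 2]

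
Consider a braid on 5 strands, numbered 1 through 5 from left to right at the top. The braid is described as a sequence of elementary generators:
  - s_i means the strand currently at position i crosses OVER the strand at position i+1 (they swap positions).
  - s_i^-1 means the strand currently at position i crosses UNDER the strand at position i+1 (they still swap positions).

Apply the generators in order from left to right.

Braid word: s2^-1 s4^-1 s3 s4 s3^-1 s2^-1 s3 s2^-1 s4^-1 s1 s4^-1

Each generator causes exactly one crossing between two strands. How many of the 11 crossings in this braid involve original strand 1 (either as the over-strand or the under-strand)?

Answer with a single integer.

Gen 1: crossing 2x3. Involves strand 1? no. Count so far: 0
Gen 2: crossing 4x5. Involves strand 1? no. Count so far: 0
Gen 3: crossing 2x5. Involves strand 1? no. Count so far: 0
Gen 4: crossing 2x4. Involves strand 1? no. Count so far: 0
Gen 5: crossing 5x4. Involves strand 1? no. Count so far: 0
Gen 6: crossing 3x4. Involves strand 1? no. Count so far: 0
Gen 7: crossing 3x5. Involves strand 1? no. Count so far: 0
Gen 8: crossing 4x5. Involves strand 1? no. Count so far: 0
Gen 9: crossing 3x2. Involves strand 1? no. Count so far: 0
Gen 10: crossing 1x5. Involves strand 1? yes. Count so far: 1
Gen 11: crossing 2x3. Involves strand 1? no. Count so far: 1

Answer: 1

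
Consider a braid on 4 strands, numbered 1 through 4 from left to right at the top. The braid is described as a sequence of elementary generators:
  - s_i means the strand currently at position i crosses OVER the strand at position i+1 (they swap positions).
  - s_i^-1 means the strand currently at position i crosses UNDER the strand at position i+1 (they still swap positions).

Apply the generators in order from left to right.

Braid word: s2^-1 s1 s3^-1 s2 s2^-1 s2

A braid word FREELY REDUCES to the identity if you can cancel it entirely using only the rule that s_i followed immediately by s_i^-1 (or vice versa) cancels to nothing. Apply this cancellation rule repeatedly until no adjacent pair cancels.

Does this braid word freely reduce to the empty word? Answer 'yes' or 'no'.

Gen 1 (s2^-1): push. Stack: [s2^-1]
Gen 2 (s1): push. Stack: [s2^-1 s1]
Gen 3 (s3^-1): push. Stack: [s2^-1 s1 s3^-1]
Gen 4 (s2): push. Stack: [s2^-1 s1 s3^-1 s2]
Gen 5 (s2^-1): cancels prior s2. Stack: [s2^-1 s1 s3^-1]
Gen 6 (s2): push. Stack: [s2^-1 s1 s3^-1 s2]
Reduced word: s2^-1 s1 s3^-1 s2

Answer: no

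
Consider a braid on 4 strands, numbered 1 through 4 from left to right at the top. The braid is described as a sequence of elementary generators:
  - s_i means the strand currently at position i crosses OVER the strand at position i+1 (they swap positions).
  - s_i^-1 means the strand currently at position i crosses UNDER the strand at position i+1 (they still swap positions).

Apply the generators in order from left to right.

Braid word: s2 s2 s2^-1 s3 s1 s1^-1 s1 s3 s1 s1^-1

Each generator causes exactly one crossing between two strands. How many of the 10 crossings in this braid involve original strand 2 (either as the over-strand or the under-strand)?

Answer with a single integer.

Answer: 5

Derivation:
Gen 1: crossing 2x3. Involves strand 2? yes. Count so far: 1
Gen 2: crossing 3x2. Involves strand 2? yes. Count so far: 2
Gen 3: crossing 2x3. Involves strand 2? yes. Count so far: 3
Gen 4: crossing 2x4. Involves strand 2? yes. Count so far: 4
Gen 5: crossing 1x3. Involves strand 2? no. Count so far: 4
Gen 6: crossing 3x1. Involves strand 2? no. Count so far: 4
Gen 7: crossing 1x3. Involves strand 2? no. Count so far: 4
Gen 8: crossing 4x2. Involves strand 2? yes. Count so far: 5
Gen 9: crossing 3x1. Involves strand 2? no. Count so far: 5
Gen 10: crossing 1x3. Involves strand 2? no. Count so far: 5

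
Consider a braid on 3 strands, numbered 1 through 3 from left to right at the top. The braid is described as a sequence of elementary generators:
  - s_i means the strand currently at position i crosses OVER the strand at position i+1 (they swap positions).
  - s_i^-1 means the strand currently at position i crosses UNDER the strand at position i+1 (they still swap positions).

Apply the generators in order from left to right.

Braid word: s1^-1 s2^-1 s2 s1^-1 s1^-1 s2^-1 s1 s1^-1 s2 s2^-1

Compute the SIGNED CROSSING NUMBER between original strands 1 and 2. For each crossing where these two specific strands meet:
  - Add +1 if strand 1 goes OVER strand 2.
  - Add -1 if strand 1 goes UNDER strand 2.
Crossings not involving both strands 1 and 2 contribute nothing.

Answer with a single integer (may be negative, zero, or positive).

Answer: -1

Derivation:
Gen 1: 1 under 2. Both 1&2? yes. Contrib: -1. Sum: -1
Gen 2: crossing 1x3. Both 1&2? no. Sum: -1
Gen 3: crossing 3x1. Both 1&2? no. Sum: -1
Gen 4: 2 under 1. Both 1&2? yes. Contrib: +1. Sum: 0
Gen 5: 1 under 2. Both 1&2? yes. Contrib: -1. Sum: -1
Gen 6: crossing 1x3. Both 1&2? no. Sum: -1
Gen 7: crossing 2x3. Both 1&2? no. Sum: -1
Gen 8: crossing 3x2. Both 1&2? no. Sum: -1
Gen 9: crossing 3x1. Both 1&2? no. Sum: -1
Gen 10: crossing 1x3. Both 1&2? no. Sum: -1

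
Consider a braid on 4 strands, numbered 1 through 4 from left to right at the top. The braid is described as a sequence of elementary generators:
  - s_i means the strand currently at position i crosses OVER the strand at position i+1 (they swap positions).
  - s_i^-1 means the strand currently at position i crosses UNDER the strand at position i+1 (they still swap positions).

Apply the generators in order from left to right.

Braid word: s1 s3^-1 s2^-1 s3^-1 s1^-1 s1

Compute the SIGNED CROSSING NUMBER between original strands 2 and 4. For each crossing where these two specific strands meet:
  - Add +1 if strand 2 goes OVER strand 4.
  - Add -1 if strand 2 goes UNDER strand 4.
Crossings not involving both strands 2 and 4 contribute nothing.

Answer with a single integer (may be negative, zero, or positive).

Answer: -2

Derivation:
Gen 1: crossing 1x2. Both 2&4? no. Sum: 0
Gen 2: crossing 3x4. Both 2&4? no. Sum: 0
Gen 3: crossing 1x4. Both 2&4? no. Sum: 0
Gen 4: crossing 1x3. Both 2&4? no. Sum: 0
Gen 5: 2 under 4. Both 2&4? yes. Contrib: -1. Sum: -1
Gen 6: 4 over 2. Both 2&4? yes. Contrib: -1. Sum: -2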